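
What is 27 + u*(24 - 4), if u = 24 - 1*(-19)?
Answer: 887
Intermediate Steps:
u = 43 (u = 24 + 19 = 43)
27 + u*(24 - 4) = 27 + 43*(24 - 4) = 27 + 43*20 = 27 + 860 = 887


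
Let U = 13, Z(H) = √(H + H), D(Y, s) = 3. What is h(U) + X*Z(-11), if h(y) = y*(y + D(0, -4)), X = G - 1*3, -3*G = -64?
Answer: 208 + 55*I*√22/3 ≈ 208.0 + 85.991*I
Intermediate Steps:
G = 64/3 (G = -⅓*(-64) = 64/3 ≈ 21.333)
Z(H) = √2*√H (Z(H) = √(2*H) = √2*√H)
X = 55/3 (X = 64/3 - 1*3 = 64/3 - 3 = 55/3 ≈ 18.333)
h(y) = y*(3 + y) (h(y) = y*(y + 3) = y*(3 + y))
h(U) + X*Z(-11) = 13*(3 + 13) + 55*(√2*√(-11))/3 = 13*16 + 55*(√2*(I*√11))/3 = 208 + 55*(I*√22)/3 = 208 + 55*I*√22/3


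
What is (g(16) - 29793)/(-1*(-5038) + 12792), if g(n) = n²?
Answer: -29537/17830 ≈ -1.6566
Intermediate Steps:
(g(16) - 29793)/(-1*(-5038) + 12792) = (16² - 29793)/(-1*(-5038) + 12792) = (256 - 29793)/(5038 + 12792) = -29537/17830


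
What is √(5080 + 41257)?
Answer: √46337 ≈ 215.26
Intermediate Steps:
√(5080 + 41257) = √46337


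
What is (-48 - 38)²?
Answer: 7396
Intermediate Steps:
(-48 - 38)² = (-86)² = 7396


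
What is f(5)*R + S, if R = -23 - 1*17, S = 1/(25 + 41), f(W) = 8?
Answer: -21119/66 ≈ -319.98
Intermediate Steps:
S = 1/66 ≈ 0.015152
R = -40 (R = -23 - 17 = -40)
f(5)*R + S = 8*(-40) + 1/66 = -320 + 1/66 = -21119/66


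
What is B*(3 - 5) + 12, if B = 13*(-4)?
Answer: 116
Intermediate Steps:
B = -52
B*(3 - 5) + 12 = -52*(3 - 5) + 12 = -52*(-2) + 12 = 104 + 12 = 116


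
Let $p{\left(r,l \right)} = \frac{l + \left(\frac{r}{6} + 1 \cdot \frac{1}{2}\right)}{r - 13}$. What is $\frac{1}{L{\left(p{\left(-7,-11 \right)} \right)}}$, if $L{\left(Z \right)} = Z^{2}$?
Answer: $\frac{144}{49} \approx 2.9388$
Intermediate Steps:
$p{\left(r,l \right)} = \frac{\frac{1}{2} + l + \frac{r}{6}}{-13 + r}$ ($p{\left(r,l \right)} = \frac{l + \left(r \frac{1}{6} + 1 \cdot \frac{1}{2}\right)}{-13 + r} = \frac{l + \left(\frac{r}{6} + \frac{1}{2}\right)}{-13 + r} = \frac{l + \left(\frac{1}{2} + \frac{r}{6}\right)}{-13 + r} = \frac{\frac{1}{2} + l + \frac{r}{6}}{-13 + r}$)
$\frac{1}{L{\left(p{\left(-7,-11 \right)} \right)}} = \frac{1}{\left(\frac{3 - 7 + 6 \left(-11\right)}{6 \left(-13 - 7\right)}\right)^{2}} = \frac{1}{\left(\frac{3 - 7 - 66}{6 \left(-20\right)}\right)^{2}} = \frac{1}{\left(\frac{1}{6} \left(- \frac{1}{20}\right) \left(-70\right)\right)^{2}} = \frac{1}{\left(\frac{7}{12}\right)^{2}} = \frac{1}{\frac{49}{144}} = \frac{144}{49}$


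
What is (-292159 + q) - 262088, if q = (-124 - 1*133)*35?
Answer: -563242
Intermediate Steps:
q = -8995 (q = (-124 - 133)*35 = -257*35 = -8995)
(-292159 + q) - 262088 = (-292159 - 8995) - 262088 = -301154 - 262088 = -563242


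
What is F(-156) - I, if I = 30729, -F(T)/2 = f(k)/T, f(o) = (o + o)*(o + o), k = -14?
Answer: -1198039/39 ≈ -30719.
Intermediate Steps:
f(o) = 4*o² (f(o) = (2*o)*(2*o) = 4*o²)
F(T) = -1568/T (F(T) = -2*4*(-14)²/T = -2*4*196/T = -1568/T)
F(-156) - I = -1568/(-156) - 1*30729 = -1568*(-1/156) - 30729 = 392/39 - 30729 = -1198039/39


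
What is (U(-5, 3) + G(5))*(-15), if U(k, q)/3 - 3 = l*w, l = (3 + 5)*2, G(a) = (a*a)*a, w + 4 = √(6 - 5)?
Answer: 150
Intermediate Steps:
w = -3 (w = -4 + √(6 - 5) = -4 + √1 = -4 + 1 = -3)
G(a) = a³ (G(a) = a²*a = a³)
l = 16 (l = 8*2 = 16)
U(k, q) = -135 (U(k, q) = 9 + 3*(16*(-3)) = 9 + 3*(-48) = 9 - 144 = -135)
(U(-5, 3) + G(5))*(-15) = (-135 + 5³)*(-15) = (-135 + 125)*(-15) = -10*(-15) = 150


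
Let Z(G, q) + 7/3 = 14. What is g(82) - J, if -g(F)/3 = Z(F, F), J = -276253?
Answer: 276218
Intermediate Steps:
Z(G, q) = 35/3 (Z(G, q) = -7/3 + 14 = 35/3)
g(F) = -35 (g(F) = -3*35/3 = -35)
g(82) - J = -35 - 1*(-276253) = -35 + 276253 = 276218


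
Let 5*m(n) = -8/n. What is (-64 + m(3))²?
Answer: 937024/225 ≈ 4164.5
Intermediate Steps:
m(n) = -8/(5*n) (m(n) = (-8/n)/5 = -8/(5*n))
(-64 + m(3))² = (-64 - 8/5/3)² = (-64 - 8/5*⅓)² = (-64 - 8/15)² = (-968/15)² = 937024/225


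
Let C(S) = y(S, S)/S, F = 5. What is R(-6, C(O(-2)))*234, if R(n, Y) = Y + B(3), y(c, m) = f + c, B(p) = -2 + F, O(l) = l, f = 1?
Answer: 819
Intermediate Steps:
B(p) = 3 (B(p) = -2 + 5 = 3)
y(c, m) = 1 + c
C(S) = (1 + S)/S
R(n, Y) = 3 + Y (R(n, Y) = Y + 3 = 3 + Y)
R(-6, C(O(-2)))*234 = (3 + (1 - 2)/(-2))*234 = (3 - ½*(-1))*234 = (3 + ½)*234 = (7/2)*234 = 819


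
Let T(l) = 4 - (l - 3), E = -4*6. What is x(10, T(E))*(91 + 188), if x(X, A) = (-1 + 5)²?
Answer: 4464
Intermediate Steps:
E = -24
T(l) = 7 - l (T(l) = 4 - (-3 + l) = 4 + (3 - l) = 7 - l)
x(X, A) = 16 (x(X, A) = 4² = 16)
x(10, T(E))*(91 + 188) = 16*(91 + 188) = 16*279 = 4464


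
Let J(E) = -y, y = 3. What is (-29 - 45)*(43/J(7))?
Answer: 3182/3 ≈ 1060.7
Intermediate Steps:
J(E) = -3 (J(E) = -1*3 = -3)
(-29 - 45)*(43/J(7)) = (-29 - 45)*(43/(-3)) = -3182*(-1)/3 = -74*(-43/3) = 3182/3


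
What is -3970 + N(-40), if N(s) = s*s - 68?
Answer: -2438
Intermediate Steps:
N(s) = -68 + s**2 (N(s) = s**2 - 68 = -68 + s**2)
-3970 + N(-40) = -3970 + (-68 + (-40)**2) = -3970 + (-68 + 1600) = -3970 + 1532 = -2438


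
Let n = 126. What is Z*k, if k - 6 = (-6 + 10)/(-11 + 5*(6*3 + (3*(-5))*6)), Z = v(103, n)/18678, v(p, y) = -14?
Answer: -202/44997 ≈ -0.0044892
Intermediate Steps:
Z = -7/9339 (Z = -14/18678 = -14*1/18678 = -7/9339 ≈ -0.00074955)
k = 2222/371 (k = 6 + (-6 + 10)/(-11 + 5*(6*3 + (3*(-5))*6)) = 6 + 4/(-11 + 5*(18 - 15*6)) = 6 + 4/(-11 + 5*(18 - 90)) = 6 + 4/(-11 + 5*(-72)) = 6 + 4/(-11 - 360) = 6 + 4/(-371) = 6 + 4*(-1/371) = 6 - 4/371 = 2222/371 ≈ 5.9892)
Z*k = -7/9339*2222/371 = -202/44997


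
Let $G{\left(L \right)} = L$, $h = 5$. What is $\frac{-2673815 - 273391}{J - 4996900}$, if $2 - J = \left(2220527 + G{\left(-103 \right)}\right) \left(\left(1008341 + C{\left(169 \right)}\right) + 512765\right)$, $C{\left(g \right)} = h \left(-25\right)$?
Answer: $\frac{1473603}{1688613856421} \approx 8.7267 \cdot 10^{-7}$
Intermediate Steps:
$C{\left(g \right)} = -125$ ($C{\left(g \right)} = 5 \left(-25\right) = -125$)
$J = -3377222715942$ ($J = 2 - \left(2220527 - 103\right) \left(\left(1008341 - 125\right) + 512765\right) = 2 - 2220424 \left(1008216 + 512765\right) = 2 - 2220424 \cdot 1520981 = 2 - 3377222715944 = -3377222715942$)
$\frac{-2673815 - 273391}{J - 4996900} = \frac{-2673815 - 273391}{-3377222715942 - 4996900} = - \frac{2947206}{-3377227712842} = \left(-2947206\right) \left(- \frac{1}{3377227712842}\right) = \frac{1473603}{1688613856421}$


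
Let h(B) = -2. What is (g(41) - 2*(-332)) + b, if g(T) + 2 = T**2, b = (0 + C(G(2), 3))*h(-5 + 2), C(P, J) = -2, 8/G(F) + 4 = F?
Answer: 2347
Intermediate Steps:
G(F) = 8/(-4 + F)
b = 4 (b = (0 - 2)*(-2) = -2*(-2) = 4)
g(T) = -2 + T**2
(g(41) - 2*(-332)) + b = ((-2 + 41**2) - 2*(-332)) + 4 = ((-2 + 1681) + 664) + 4 = (1679 + 664) + 4 = 2343 + 4 = 2347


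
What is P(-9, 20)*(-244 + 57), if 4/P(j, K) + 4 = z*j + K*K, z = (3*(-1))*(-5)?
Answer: -748/261 ≈ -2.8659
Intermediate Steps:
z = 15 (z = -3*(-5) = 15)
P(j, K) = 4/(-4 + K² + 15*j) (P(j, K) = 4/(-4 + (15*j + K*K)) = 4/(-4 + (15*j + K²)) = 4/(-4 + (K² + 15*j)) = 4/(-4 + K² + 15*j))
P(-9, 20)*(-244 + 57) = (4/(-4 + 20² + 15*(-9)))*(-244 + 57) = (4/(-4 + 400 - 135))*(-187) = (4/261)*(-187) = -748/261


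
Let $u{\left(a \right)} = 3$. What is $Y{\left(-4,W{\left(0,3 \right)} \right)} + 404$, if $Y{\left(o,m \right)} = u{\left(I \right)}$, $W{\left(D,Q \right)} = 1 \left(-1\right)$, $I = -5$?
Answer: $407$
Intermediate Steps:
$W{\left(D,Q \right)} = -1$
$Y{\left(o,m \right)} = 3$
$Y{\left(-4,W{\left(0,3 \right)} \right)} + 404 = 3 + 404 = 407$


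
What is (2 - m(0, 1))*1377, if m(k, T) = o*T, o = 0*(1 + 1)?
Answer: 2754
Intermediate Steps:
o = 0 (o = 0*2 = 0)
m(k, T) = 0 (m(k, T) = 0*T = 0)
(2 - m(0, 1))*1377 = (2 - 1*0)*1377 = (2 + 0)*1377 = 2*1377 = 2754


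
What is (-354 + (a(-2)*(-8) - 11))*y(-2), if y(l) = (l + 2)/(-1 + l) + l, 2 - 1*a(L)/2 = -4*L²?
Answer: 1306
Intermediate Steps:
a(L) = 4 + 8*L² (a(L) = 4 - (-8)*L² = 4 + 8*L²)
y(l) = l + (2 + l)/(-1 + l) (y(l) = (2 + l)/(-1 + l) + l = l + (2 + l)/(-1 + l))
(-354 + (a(-2)*(-8) - 11))*y(-2) = (-354 + ((4 + 8*(-2)²)*(-8) - 11))*((2 + (-2)²)/(-1 - 2)) = (-354 + ((4 + 8*4)*(-8) - 11))*((2 + 4)/(-3)) = (-354 + ((4 + 32)*(-8) - 11))*(-⅓*6) = (-354 + (36*(-8) - 11))*(-2) = (-354 + (-288 - 11))*(-2) = (-354 - 299)*(-2) = -653*(-2) = 1306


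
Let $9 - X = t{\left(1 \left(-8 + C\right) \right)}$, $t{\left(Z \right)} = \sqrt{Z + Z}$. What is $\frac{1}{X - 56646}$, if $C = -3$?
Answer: $\frac{i}{\sqrt{22} - 56637 i} \approx -1.7656 \cdot 10^{-5} + 1.4622 \cdot 10^{-9} i$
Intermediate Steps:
$t{\left(Z \right)} = \sqrt{2} \sqrt{Z}$ ($t{\left(Z \right)} = \sqrt{2 Z} = \sqrt{2} \sqrt{Z}$)
$X = 9 - i \sqrt{22}$ ($X = 9 - \sqrt{2} \sqrt{1 \left(-8 - 3\right)} = 9 - \sqrt{2} \sqrt{1 \left(-11\right)} = 9 - \sqrt{2} \sqrt{-11} = 9 - \sqrt{2} i \sqrt{11} = 9 - i \sqrt{22} \approx 9.0 - 4.6904 i$)
$\frac{1}{X - 56646} = \frac{1}{\left(9 - i \sqrt{22}\right) - 56646} = \frac{1}{-56637 - i \sqrt{22}}$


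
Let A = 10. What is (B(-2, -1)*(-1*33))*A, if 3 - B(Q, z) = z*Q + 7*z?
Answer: -2640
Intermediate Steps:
B(Q, z) = 3 - 7*z - Q*z (B(Q, z) = 3 - (z*Q + 7*z) = 3 - (Q*z + 7*z) = 3 - (7*z + Q*z) = 3 + (-7*z - Q*z) = 3 - 7*z - Q*z)
(B(-2, -1)*(-1*33))*A = ((3 - 7*(-1) - 1*(-2)*(-1))*(-1*33))*10 = ((3 + 7 - 2)*(-33))*10 = (8*(-33))*10 = -264*10 = -2640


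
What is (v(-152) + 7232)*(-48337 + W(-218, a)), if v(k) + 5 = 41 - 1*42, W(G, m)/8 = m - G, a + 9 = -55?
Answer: -340380730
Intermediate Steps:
a = -64 (a = -9 - 55 = -64)
W(G, m) = -8*G + 8*m (W(G, m) = 8*(m - G) = -8*G + 8*m)
v(k) = -6 (v(k) = -5 + (41 - 1*42) = -5 + (41 - 42) = -5 - 1 = -6)
(v(-152) + 7232)*(-48337 + W(-218, a)) = (-6 + 7232)*(-48337 + (-8*(-218) + 8*(-64))) = 7226*(-48337 + (1744 - 512)) = 7226*(-48337 + 1232) = 7226*(-47105) = -340380730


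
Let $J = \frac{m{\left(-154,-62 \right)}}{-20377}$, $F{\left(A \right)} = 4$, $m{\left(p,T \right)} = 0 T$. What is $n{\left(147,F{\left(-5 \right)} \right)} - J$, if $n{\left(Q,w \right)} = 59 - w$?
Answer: $55$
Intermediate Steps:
$m{\left(p,T \right)} = 0$
$J = 0$ ($J = \frac{0}{-20377} = 0 \left(- \frac{1}{20377}\right) = 0$)
$n{\left(147,F{\left(-5 \right)} \right)} - J = \left(59 - 4\right) - 0 = \left(59 - 4\right) + 0 = 55 + 0 = 55$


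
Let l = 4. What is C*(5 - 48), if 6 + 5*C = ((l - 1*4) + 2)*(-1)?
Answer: 344/5 ≈ 68.800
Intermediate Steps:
C = -8/5 (C = -6/5 + (((4 - 1*4) + 2)*(-1))/5 = -6/5 + (((4 - 4) + 2)*(-1))/5 = -6/5 + ((0 + 2)*(-1))/5 = -6/5 + (2*(-1))/5 = -6/5 + (⅕)*(-2) = -6/5 - ⅖ = -8/5 ≈ -1.6000)
C*(5 - 48) = -8*(5 - 48)/5 = -8/5*(-43) = 344/5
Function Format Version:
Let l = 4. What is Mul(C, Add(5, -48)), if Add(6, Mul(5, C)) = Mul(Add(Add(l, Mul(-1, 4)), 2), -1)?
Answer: Rational(344, 5) ≈ 68.800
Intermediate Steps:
C = Rational(-8, 5) (C = Add(Rational(-6, 5), Mul(Rational(1, 5), Mul(Add(Add(4, Mul(-1, 4)), 2), -1))) = Add(Rational(-6, 5), Mul(Rational(1, 5), Mul(Add(Add(4, -4), 2), -1))) = Add(Rational(-6, 5), Mul(Rational(1, 5), Mul(Add(0, 2), -1))) = Add(Rational(-6, 5), Mul(Rational(1, 5), Mul(2, -1))) = Add(Rational(-6, 5), Mul(Rational(1, 5), -2)) = Add(Rational(-6, 5), Rational(-2, 5)) = Rational(-8, 5) ≈ -1.6000)
Mul(C, Add(5, -48)) = Mul(Rational(-8, 5), Add(5, -48)) = Mul(Rational(-8, 5), -43) = Rational(344, 5)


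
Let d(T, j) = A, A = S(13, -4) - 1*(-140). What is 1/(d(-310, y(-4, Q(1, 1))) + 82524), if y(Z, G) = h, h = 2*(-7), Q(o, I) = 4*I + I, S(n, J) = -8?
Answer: 1/82656 ≈ 1.2098e-5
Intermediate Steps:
Q(o, I) = 5*I
h = -14
y(Z, G) = -14
A = 132 (A = -8 - 1*(-140) = -8 + 140 = 132)
d(T, j) = 132
1/(d(-310, y(-4, Q(1, 1))) + 82524) = 1/(132 + 82524) = 1/82656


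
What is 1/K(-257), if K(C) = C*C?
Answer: 1/66049 ≈ 1.5140e-5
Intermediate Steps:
K(C) = C²
1/K(-257) = 1/((-257)²) = 1/66049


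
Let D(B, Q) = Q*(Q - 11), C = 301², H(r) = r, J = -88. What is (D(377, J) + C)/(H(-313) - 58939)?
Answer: -99313/59252 ≈ -1.6761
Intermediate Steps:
C = 90601
D(B, Q) = Q*(-11 + Q)
(D(377, J) + C)/(H(-313) - 58939) = (-88*(-11 - 88) + 90601)/(-313 - 58939) = (-88*(-99) + 90601)/(-59252) = (8712 + 90601)*(-1/59252) = 99313*(-1/59252) = -99313/59252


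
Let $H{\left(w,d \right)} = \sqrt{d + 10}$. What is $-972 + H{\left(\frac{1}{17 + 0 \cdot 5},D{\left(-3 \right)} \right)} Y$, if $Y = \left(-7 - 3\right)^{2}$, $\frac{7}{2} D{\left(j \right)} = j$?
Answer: $-972 + \frac{800 \sqrt{7}}{7} \approx -669.63$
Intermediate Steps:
$D{\left(j \right)} = \frac{2 j}{7}$
$Y = 100$ ($Y = \left(-10\right)^{2} = 100$)
$H{\left(w,d \right)} = \sqrt{10 + d}$
$-972 + H{\left(\frac{1}{17 + 0 \cdot 5},D{\left(-3 \right)} \right)} Y = -972 + \sqrt{10 + \frac{2}{7} \left(-3\right)} 100 = -972 + \sqrt{10 - \frac{6}{7}} \cdot 100 = -972 + \sqrt{\frac{64}{7}} \cdot 100 = -972 + \frac{8 \sqrt{7}}{7} \cdot 100 = -972 + \frac{800 \sqrt{7}}{7}$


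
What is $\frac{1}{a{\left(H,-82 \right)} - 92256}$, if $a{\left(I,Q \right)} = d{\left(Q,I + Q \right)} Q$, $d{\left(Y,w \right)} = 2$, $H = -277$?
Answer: $- \frac{1}{92420} \approx -1.082 \cdot 10^{-5}$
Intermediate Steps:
$a{\left(I,Q \right)} = 2 Q$
$\frac{1}{a{\left(H,-82 \right)} - 92256} = \frac{1}{2 \left(-82\right) - 92256} = \frac{1}{-164 - 92256} = \frac{1}{-92420} = - \frac{1}{92420}$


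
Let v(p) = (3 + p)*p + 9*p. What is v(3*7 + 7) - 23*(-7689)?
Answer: 177967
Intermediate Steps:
v(p) = 9*p + p*(3 + p) (v(p) = p*(3 + p) + 9*p = 9*p + p*(3 + p))
v(3*7 + 7) - 23*(-7689) = (3*7 + 7)*(12 + (3*7 + 7)) - 23*(-7689) = (21 + 7)*(12 + (21 + 7)) - 1*(-176847) = 28*(12 + 28) + 176847 = 28*40 + 176847 = 1120 + 176847 = 177967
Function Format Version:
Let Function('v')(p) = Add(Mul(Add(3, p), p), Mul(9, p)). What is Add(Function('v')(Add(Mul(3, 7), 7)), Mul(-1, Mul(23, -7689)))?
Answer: 177967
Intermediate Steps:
Function('v')(p) = Add(Mul(9, p), Mul(p, Add(3, p))) (Function('v')(p) = Add(Mul(p, Add(3, p)), Mul(9, p)) = Add(Mul(9, p), Mul(p, Add(3, p))))
Add(Function('v')(Add(Mul(3, 7), 7)), Mul(-1, Mul(23, -7689))) = Add(Mul(Add(Mul(3, 7), 7), Add(12, Add(Mul(3, 7), 7))), Mul(-1, Mul(23, -7689))) = Add(Mul(Add(21, 7), Add(12, Add(21, 7))), Mul(-1, -176847)) = Add(Mul(28, Add(12, 28)), 176847) = Add(Mul(28, 40), 176847) = Add(1120, 176847) = 177967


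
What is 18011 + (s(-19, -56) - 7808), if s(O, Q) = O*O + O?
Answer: 10545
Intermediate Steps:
s(O, Q) = O + O² (s(O, Q) = O² + O = O + O²)
18011 + (s(-19, -56) - 7808) = 18011 + (-19*(1 - 19) - 7808) = 18011 + (-19*(-18) - 7808) = 18011 + (342 - 7808) = 18011 - 7466 = 10545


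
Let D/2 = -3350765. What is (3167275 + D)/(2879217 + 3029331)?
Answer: -1178085/1969516 ≈ -0.59816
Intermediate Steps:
D = -6701530 (D = 2*(-3350765) = -6701530)
(3167275 + D)/(2879217 + 3029331) = (3167275 - 6701530)/(2879217 + 3029331) = -3534255/5908548 = -3534255*1/5908548 = -1178085/1969516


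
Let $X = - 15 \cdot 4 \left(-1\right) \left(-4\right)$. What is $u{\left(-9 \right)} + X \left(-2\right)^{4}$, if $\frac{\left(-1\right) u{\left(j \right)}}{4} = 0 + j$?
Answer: $-3804$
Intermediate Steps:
$u{\left(j \right)} = - 4 j$ ($u{\left(j \right)} = - 4 \left(0 + j\right) = - 4 j$)
$X = -240$ ($X = - 15 \left(\left(-4\right) \left(-4\right)\right) = \left(-15\right) 16 = -240$)
$u{\left(-9 \right)} + X \left(-2\right)^{4} = \left(-4\right) \left(-9\right) - 240 \left(-2\right)^{4} = 36 - 3840 = -3804$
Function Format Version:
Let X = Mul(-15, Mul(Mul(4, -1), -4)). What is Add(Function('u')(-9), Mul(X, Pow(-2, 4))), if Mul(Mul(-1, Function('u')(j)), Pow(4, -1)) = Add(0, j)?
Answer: -3804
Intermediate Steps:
Function('u')(j) = Mul(-4, j) (Function('u')(j) = Mul(-4, Add(0, j)) = Mul(-4, j))
X = -240 (X = Mul(-15, Mul(-4, -4)) = Mul(-15, 16) = -240)
Add(Function('u')(-9), Mul(X, Pow(-2, 4))) = Add(Mul(-4, -9), Mul(-240, Pow(-2, 4))) = Add(36, Mul(-240, 16)) = Add(36, -3840) = -3804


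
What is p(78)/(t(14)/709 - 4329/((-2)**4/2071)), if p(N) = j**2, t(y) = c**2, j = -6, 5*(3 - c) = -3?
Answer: -1134400/17656775899 ≈ -6.4247e-5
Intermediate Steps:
c = 18/5 (c = 3 - 1/5*(-3) = 3 + 3/5 = 18/5 ≈ 3.6000)
t(y) = 324/25 (t(y) = (18/5)**2 = 324/25)
p(N) = 36 (p(N) = (-6)**2 = 36)
p(78)/(t(14)/709 - 4329/((-2)**4/2071)) = 36/((324/25)/709 - 4329/((-2)**4/2071)) = 36/((324/25)*(1/709) - 4329/(16*(1/2071))) = 36/(324/17725 - 4329/16/2071) = 36/(324/17725 - 4329*2071/16) = 36/(324/17725 - 8965359/16) = 36/(-158910983091/283600) = 36*(-283600/158910983091) = -1134400/17656775899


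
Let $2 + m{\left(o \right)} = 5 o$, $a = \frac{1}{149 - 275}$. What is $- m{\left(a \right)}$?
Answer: $\frac{257}{126} \approx 2.0397$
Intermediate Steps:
$a = - \frac{1}{126}$ ($a = \frac{1}{-126} = - \frac{1}{126} \approx -0.0079365$)
$m{\left(o \right)} = -2 + 5 o$
$- m{\left(a \right)} = - (-2 + 5 \left(- \frac{1}{126}\right)) = - (-2 - \frac{5}{126}) = \left(-1\right) \left(- \frac{257}{126}\right) = \frac{257}{126}$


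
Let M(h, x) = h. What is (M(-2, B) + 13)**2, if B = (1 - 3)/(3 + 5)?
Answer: 121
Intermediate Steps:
B = -1/4 (B = -2/8 = -2*1/8 = -1/4 ≈ -0.25000)
(M(-2, B) + 13)**2 = (-2 + 13)**2 = 11**2 = 121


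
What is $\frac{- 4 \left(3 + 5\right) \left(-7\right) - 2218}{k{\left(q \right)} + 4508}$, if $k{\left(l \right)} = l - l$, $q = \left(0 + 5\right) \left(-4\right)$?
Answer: $- \frac{997}{2254} \approx -0.44232$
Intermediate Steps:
$q = -20$ ($q = 5 \left(-4\right) = -20$)
$k{\left(l \right)} = 0$
$\frac{- 4 \left(3 + 5\right) \left(-7\right) - 2218}{k{\left(q \right)} + 4508} = \frac{- 4 \left(3 + 5\right) \left(-7\right) - 2218}{0 + 4508} = \frac{- 4 \cdot 8 \left(-7\right) - 2218}{4508} = \left(\left(-4\right) \left(-56\right) - 2218\right) \frac{1}{4508} = \left(224 - 2218\right) \frac{1}{4508} = \left(-1994\right) \frac{1}{4508} = - \frac{997}{2254}$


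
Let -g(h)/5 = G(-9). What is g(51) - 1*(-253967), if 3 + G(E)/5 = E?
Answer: 254267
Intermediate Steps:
G(E) = -15 + 5*E
g(h) = 300 (g(h) = -5*(-15 + 5*(-9)) = -5*(-15 - 45) = -5*(-60) = 300)
g(51) - 1*(-253967) = 300 - 1*(-253967) = 300 + 253967 = 254267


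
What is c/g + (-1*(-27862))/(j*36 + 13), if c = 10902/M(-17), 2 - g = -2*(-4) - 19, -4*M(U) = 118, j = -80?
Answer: -83882222/2198989 ≈ -38.146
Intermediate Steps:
M(U) = -59/2 (M(U) = -¼*118 = -59/2)
g = 13 (g = 2 - (-2*(-4) - 19) = 2 - (8 - 19) = 2 - 1*(-11) = 2 + 11 = 13)
c = -21804/59 (c = 10902/(-59/2) = 10902*(-2/59) = -21804/59 ≈ -369.56)
c/g + (-1*(-27862))/(j*36 + 13) = -21804/59/13 + (-1*(-27862))/(-80*36 + 13) = -21804/59*1/13 + 27862/(-2880 + 13) = -21804/767 + 27862/(-2867) = -21804/767 + 27862*(-1/2867) = -21804/767 - 27862/2867 = -83882222/2198989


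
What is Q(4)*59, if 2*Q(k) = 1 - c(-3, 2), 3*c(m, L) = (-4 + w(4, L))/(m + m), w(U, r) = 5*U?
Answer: 1003/18 ≈ 55.722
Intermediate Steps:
c(m, L) = 8/(3*m) (c(m, L) = ((-4 + 5*4)/(m + m))/3 = ((-4 + 20)/((2*m)))/3 = (16*(1/(2*m)))/3 = (8/m)/3 = 8/(3*m))
Q(k) = 17/18 (Q(k) = (1 - 8/(3*(-3)))/2 = (1 - 8*(-1)/(3*3))/2 = (1 - 1*(-8/9))/2 = (1 + 8/9)/2 = (1/2)*(17/9) = 17/18)
Q(4)*59 = (17/18)*59 = 1003/18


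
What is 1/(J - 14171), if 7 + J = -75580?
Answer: -1/89758 ≈ -1.1141e-5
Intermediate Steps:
J = -75587 (J = -7 - 75580 = -75587)
1/(J - 14171) = 1/(-75587 - 14171) = 1/(-89758) = -1/89758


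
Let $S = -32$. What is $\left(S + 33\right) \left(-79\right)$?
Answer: $-79$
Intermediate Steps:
$\left(S + 33\right) \left(-79\right) = \left(-32 + 33\right) \left(-79\right) = 1 \left(-79\right) = -79$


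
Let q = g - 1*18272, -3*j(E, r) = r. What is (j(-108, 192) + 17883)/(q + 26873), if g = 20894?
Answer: 17819/29495 ≈ 0.60414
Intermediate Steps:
j(E, r) = -r/3
q = 2622 (q = 20894 - 1*18272 = 20894 - 18272 = 2622)
(j(-108, 192) + 17883)/(q + 26873) = (-⅓*192 + 17883)/(2622 + 26873) = (-64 + 17883)/29495 = 17819*(1/29495) = 17819/29495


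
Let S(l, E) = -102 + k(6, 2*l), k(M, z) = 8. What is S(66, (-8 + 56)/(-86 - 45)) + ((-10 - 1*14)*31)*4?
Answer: -3070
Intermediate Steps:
S(l, E) = -94 (S(l, E) = -102 + 8 = -94)
S(66, (-8 + 56)/(-86 - 45)) + ((-10 - 1*14)*31)*4 = -94 + ((-10 - 1*14)*31)*4 = -94 + ((-10 - 14)*31)*4 = -94 - 24*31*4 = -94 - 744*4 = -94 - 2976 = -3070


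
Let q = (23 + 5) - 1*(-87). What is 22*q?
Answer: 2530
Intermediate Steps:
q = 115 (q = 28 + 87 = 115)
22*q = 22*115 = 2530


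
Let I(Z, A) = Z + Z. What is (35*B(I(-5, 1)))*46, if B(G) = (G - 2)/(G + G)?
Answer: 966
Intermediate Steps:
I(Z, A) = 2*Z
B(G) = (-2 + G)/(2*G) (B(G) = (-2 + G)/((2*G)) = (-2 + G)*(1/(2*G)) = (-2 + G)/(2*G))
(35*B(I(-5, 1)))*46 = (35*((-2 + 2*(-5))/(2*((2*(-5))))))*46 = (35*((½)*(-2 - 10)/(-10)))*46 = (35*((½)*(-⅒)*(-12)))*46 = (35*(⅗))*46 = 21*46 = 966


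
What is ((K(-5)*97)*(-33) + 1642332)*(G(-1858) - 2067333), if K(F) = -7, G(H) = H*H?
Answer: 2305382174109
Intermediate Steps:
G(H) = H²
((K(-5)*97)*(-33) + 1642332)*(G(-1858) - 2067333) = (-7*97*(-33) + 1642332)*((-1858)² - 2067333) = (-679*(-33) + 1642332)*(3452164 - 2067333) = (22407 + 1642332)*1384831 = 1664739*1384831 = 2305382174109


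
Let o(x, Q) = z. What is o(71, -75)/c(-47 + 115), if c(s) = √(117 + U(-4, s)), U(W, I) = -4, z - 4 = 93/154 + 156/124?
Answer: 27985*√113/539462 ≈ 0.55145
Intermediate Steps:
z = 27985/4774 (z = 4 + (93/154 + 156/124) = 4 + (93*(1/154) + 156*(1/124)) = 4 + (93/154 + 39/31) = 4 + 8889/4774 = 27985/4774 ≈ 5.8620)
o(x, Q) = 27985/4774
c(s) = √113 (c(s) = √(117 - 4) = √113)
o(71, -75)/c(-47 + 115) = 27985/(4774*(√113)) = 27985*(√113/113)/4774 = 27985*√113/539462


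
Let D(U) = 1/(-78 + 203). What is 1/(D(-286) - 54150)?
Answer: -125/6768749 ≈ -1.8467e-5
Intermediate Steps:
D(U) = 1/125
1/(D(-286) - 54150) = 1/(1/125 - 54150) = 1/(-6768749/125) = -125/6768749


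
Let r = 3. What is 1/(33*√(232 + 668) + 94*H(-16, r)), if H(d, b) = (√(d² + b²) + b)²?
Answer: 13373/315526538 - 141*√265/157763269 ≈ 2.7834e-5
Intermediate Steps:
H(d, b) = (b + √(b² + d²))² (H(d, b) = (√(b² + d²) + b)² = (b + √(b² + d²))²)
1/(33*√(232 + 668) + 94*H(-16, r)) = 1/(33*√(232 + 668) + 94*(3 + √(3² + (-16)²))²) = 1/(33*√900 + 94*(3 + √(9 + 256))²) = 1/(33*30 + 94*(3 + √265)²) = 1/(990 + 94*(3 + √265)²)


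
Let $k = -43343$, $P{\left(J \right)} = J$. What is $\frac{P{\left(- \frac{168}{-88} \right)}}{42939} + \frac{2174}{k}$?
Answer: $- \frac{341977681}{6824051949} \approx -0.050114$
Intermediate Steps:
$\frac{P{\left(- \frac{168}{-88} \right)}}{42939} + \frac{2174}{k} = \frac{\left(-168\right) \frac{1}{-88}}{42939} + \frac{2174}{-43343} = \left(-168\right) \left(- \frac{1}{88}\right) \frac{1}{42939} + 2174 \left(- \frac{1}{43343}\right) = \frac{21}{11} \cdot \frac{1}{42939} - \frac{2174}{43343} = \frac{7}{157443} - \frac{2174}{43343} = - \frac{341977681}{6824051949}$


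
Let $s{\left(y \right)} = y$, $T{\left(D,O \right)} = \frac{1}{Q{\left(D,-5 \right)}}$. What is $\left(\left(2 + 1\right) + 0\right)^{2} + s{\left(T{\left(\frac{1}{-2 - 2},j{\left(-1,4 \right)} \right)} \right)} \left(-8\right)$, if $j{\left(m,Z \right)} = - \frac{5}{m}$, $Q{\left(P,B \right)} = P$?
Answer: $41$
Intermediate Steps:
$T{\left(D,O \right)} = \frac{1}{D}$
$\left(\left(2 + 1\right) + 0\right)^{2} + s{\left(T{\left(\frac{1}{-2 - 2},j{\left(-1,4 \right)} \right)} \right)} \left(-8\right) = \left(\left(2 + 1\right) + 0\right)^{2} + \frac{1}{\frac{1}{-2 - 2}} \left(-8\right) = \left(3 + 0\right)^{2} + \frac{1}{\frac{1}{-4}} \left(-8\right) = 3^{2} + \frac{1}{- \frac{1}{4}} \left(-8\right) = 9 - -32 = 9 + 32 = 41$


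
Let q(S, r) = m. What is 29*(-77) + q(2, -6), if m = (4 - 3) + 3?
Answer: -2229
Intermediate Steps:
m = 4 (m = 1 + 3 = 4)
q(S, r) = 4
29*(-77) + q(2, -6) = 29*(-77) + 4 = -2233 + 4 = -2229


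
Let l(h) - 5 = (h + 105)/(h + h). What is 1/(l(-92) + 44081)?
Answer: 184/8111811 ≈ 2.2683e-5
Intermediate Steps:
l(h) = 5 + (105 + h)/(2*h) (l(h) = 5 + (h + 105)/(h + h) = 5 + (105 + h)/((2*h)) = 5 + (105 + h)*(1/(2*h)) = 5 + (105 + h)/(2*h))
1/(l(-92) + 44081) = 1/((½)*(105 + 11*(-92))/(-92) + 44081) = 1/((½)*(-1/92)*(105 - 1012) + 44081) = 1/((½)*(-1/92)*(-907) + 44081) = 1/(907/184 + 44081) = 1/(8111811/184) = 184/8111811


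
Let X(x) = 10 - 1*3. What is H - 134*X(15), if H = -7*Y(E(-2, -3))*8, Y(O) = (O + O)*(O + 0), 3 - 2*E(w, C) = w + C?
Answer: -2730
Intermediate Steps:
X(x) = 7 (X(x) = 10 - 3 = 7)
E(w, C) = 3/2 - C/2 - w/2 (E(w, C) = 3/2 - (w + C)/2 = 3/2 - (C + w)/2 = 3/2 + (-C/2 - w/2) = 3/2 - C/2 - w/2)
Y(O) = 2*O² (Y(O) = (2*O)*O = 2*O²)
H = -1792 (H = -14*(3/2 - ½*(-3) - ½*(-2))²*8 = -14*(3/2 + 3/2 + 1)²*8 = -14*4²*8 = -14*16*8 = -7*32*8 = -224*8 = -1792)
H - 134*X(15) = -1792 - 134*7 = -1792 - 938 = -2730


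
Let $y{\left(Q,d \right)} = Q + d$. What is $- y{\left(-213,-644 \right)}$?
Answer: $857$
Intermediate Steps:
$- y{\left(-213,-644 \right)} = - (-213 - 644) = \left(-1\right) \left(-857\right) = 857$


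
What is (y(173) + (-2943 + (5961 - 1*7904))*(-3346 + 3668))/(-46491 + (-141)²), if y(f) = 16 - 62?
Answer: 262223/4435 ≈ 59.126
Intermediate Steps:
y(f) = -46
(y(173) + (-2943 + (5961 - 1*7904))*(-3346 + 3668))/(-46491 + (-141)²) = (-46 + (-2943 + (5961 - 1*7904))*(-3346 + 3668))/(-46491 + (-141)²) = (-46 + (-2943 + (5961 - 7904))*322)/(-46491 + 19881) = (-46 + (-2943 - 1943)*322)/(-26610) = (-46 - 4886*322)*(-1/26610) = (-46 - 1573292)*(-1/26610) = -1573338*(-1/26610) = 262223/4435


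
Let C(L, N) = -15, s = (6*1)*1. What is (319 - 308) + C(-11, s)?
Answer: -4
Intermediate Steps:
s = 6 (s = 6*1 = 6)
(319 - 308) + C(-11, s) = (319 - 308) - 15 = 11 - 15 = -4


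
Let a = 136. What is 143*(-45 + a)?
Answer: 13013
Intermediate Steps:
143*(-45 + a) = 143*(-45 + 136) = 143*91 = 13013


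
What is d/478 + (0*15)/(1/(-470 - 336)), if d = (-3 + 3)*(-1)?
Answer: 0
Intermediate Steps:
d = 0 (d = 0*(-1) = 0)
d/478 + (0*15)/(1/(-470 - 336)) = 0/478 + (0*15)/(1/(-470 - 336)) = 0*(1/478) + 0/(1/(-806)) = 0 + 0/(-1/806) = 0 + 0*(-806) = 0 + 0 = 0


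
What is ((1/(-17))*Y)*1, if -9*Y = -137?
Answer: -137/153 ≈ -0.89542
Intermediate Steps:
Y = 137/9 (Y = -1/9*(-137) = 137/9 ≈ 15.222)
((1/(-17))*Y)*1 = ((1/(-17))*(137/9))*1 = ((1*(-1/17))*(137/9))*1 = -1/17*137/9*1 = -137/153*1 = -137/153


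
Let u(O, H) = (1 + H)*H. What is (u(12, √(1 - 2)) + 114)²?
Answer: 12768 + 226*I ≈ 12768.0 + 226.0*I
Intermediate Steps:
u(O, H) = H*(1 + H)
(u(12, √(1 - 2)) + 114)² = (√(1 - 2)*(1 + √(1 - 2)) + 114)² = (√(-1)*(1 + √(-1)) + 114)² = (I*(1 + I) + 114)² = (114 + I*(1 + I))²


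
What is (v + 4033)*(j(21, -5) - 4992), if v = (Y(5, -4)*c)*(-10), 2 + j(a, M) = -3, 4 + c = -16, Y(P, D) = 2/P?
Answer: -20552661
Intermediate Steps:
c = -20 (c = -4 - 16 = -20)
j(a, M) = -5 (j(a, M) = -2 - 3 = -5)
v = 80 (v = ((2/5)*(-20))*(-10) = ((2*(⅕))*(-20))*(-10) = ((⅖)*(-20))*(-10) = -8*(-10) = 80)
(v + 4033)*(j(21, -5) - 4992) = (80 + 4033)*(-5 - 4992) = 4113*(-4997) = -20552661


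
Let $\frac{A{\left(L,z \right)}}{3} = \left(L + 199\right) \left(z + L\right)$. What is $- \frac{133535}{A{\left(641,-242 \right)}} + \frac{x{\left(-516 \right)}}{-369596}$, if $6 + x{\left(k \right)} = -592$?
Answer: $- \frac{2437636241}{18581069304} \approx -0.13119$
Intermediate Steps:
$x{\left(k \right)} = -598$ ($x{\left(k \right)} = -6 - 592 = -598$)
$A{\left(L,z \right)} = 3 \left(199 + L\right) \left(L + z\right)$ ($A{\left(L,z \right)} = 3 \left(L + 199\right) \left(z + L\right) = 3 \left(199 + L\right) \left(L + z\right)$)
$- \frac{133535}{A{\left(641,-242 \right)}} + \frac{x{\left(-516 \right)}}{-369596} = - \frac{133535}{3 \cdot 641^{2} + 597 \cdot 641 + 597 \left(-242\right) + 3 \cdot 641 \left(-242\right)} - \frac{598}{-369596} = - \frac{133535}{3 \cdot 410881 + 382677 - 144474 - 465366} - - \frac{299}{184798} = - \frac{133535}{1232643 + 382677 - 144474 - 465366} + \frac{299}{184798} = - \frac{133535}{1005480} + \frac{299}{184798} = \left(-133535\right) \frac{1}{1005480} + \frac{299}{184798} = - \frac{26707}{201096} + \frac{299}{184798} = - \frac{2437636241}{18581069304}$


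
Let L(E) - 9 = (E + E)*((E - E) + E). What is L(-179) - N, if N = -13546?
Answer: 77637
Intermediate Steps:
L(E) = 9 + 2*E**2 (L(E) = 9 + (E + E)*((E - E) + E) = 9 + (2*E)*(0 + E) = 9 + (2*E)*E = 9 + 2*E**2)
L(-179) - N = (9 + 2*(-179)**2) - 1*(-13546) = (9 + 2*32041) + 13546 = (9 + 64082) + 13546 = 64091 + 13546 = 77637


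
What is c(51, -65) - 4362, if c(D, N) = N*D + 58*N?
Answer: -11447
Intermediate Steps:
c(D, N) = 58*N + D*N (c(D, N) = D*N + 58*N = 58*N + D*N)
c(51, -65) - 4362 = -65*(58 + 51) - 4362 = -65*109 - 4362 = -7085 - 4362 = -11447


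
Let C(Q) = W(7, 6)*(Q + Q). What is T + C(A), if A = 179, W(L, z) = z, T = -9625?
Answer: -7477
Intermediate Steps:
C(Q) = 12*Q (C(Q) = 6*(Q + Q) = 6*(2*Q) = 12*Q)
T + C(A) = -9625 + 12*179 = -9625 + 2148 = -7477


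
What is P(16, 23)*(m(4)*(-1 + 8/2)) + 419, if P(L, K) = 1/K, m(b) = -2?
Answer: 9631/23 ≈ 418.74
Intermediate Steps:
P(16, 23)*(m(4)*(-1 + 8/2)) + 419 = (-2*(-1 + 8/2))/23 + 419 = (-2*(-1 + 8*(1/2)))/23 + 419 = (-2*(-1 + 4))/23 + 419 = (-2*3)/23 + 419 = (1/23)*(-6) + 419 = -6/23 + 419 = 9631/23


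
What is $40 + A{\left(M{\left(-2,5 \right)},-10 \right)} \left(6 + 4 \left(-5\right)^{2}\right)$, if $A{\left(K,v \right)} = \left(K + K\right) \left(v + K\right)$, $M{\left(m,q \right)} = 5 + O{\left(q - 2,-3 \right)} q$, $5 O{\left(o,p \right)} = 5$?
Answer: $40$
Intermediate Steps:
$O{\left(o,p \right)} = 1$ ($O{\left(o,p \right)} = \frac{1}{5} \cdot 5 = 1$)
$M{\left(m,q \right)} = 5 + q$ ($M{\left(m,q \right)} = 5 + 1 q = 5 + q$)
$A{\left(K,v \right)} = 2 K \left(K + v\right)$
$40 + A{\left(M{\left(-2,5 \right)},-10 \right)} \left(6 + 4 \left(-5\right)^{2}\right) = 40 + 2 \left(5 + 5\right) \left(\left(5 + 5\right) - 10\right) \left(6 + 4 \left(-5\right)^{2}\right) = 40 + 2 \cdot 10 \left(10 - 10\right) \left(6 + 4 \cdot 25\right) = 40 + 2 \cdot 10 \cdot 0 \left(6 + 100\right) = 40 + 0 \cdot 106 = 40 + 0 = 40$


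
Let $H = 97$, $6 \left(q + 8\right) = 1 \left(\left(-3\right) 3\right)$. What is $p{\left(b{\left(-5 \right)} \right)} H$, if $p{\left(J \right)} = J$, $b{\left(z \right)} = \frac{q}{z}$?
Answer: $\frac{1843}{10} \approx 184.3$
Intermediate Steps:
$q = - \frac{19}{2}$ ($q = -8 + \frac{1 \left(\left(-3\right) 3\right)}{6} = -8 + \frac{1 \left(-9\right)}{6} = -8 + \frac{1}{6} \left(-9\right) = -8 - \frac{3}{2} = - \frac{19}{2} \approx -9.5$)
$b{\left(z \right)} = - \frac{19}{2 z}$
$p{\left(b{\left(-5 \right)} \right)} H = - \frac{19}{2 \left(-5\right)} 97 = \left(- \frac{19}{2}\right) \left(- \frac{1}{5}\right) 97 = \frac{19}{10} \cdot 97 = \frac{1843}{10}$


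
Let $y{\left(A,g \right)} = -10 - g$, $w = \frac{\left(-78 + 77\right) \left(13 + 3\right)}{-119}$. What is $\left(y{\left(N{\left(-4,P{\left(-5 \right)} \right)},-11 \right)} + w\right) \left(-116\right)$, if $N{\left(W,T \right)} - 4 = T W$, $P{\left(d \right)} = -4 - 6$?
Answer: $- \frac{15660}{119} \approx -131.6$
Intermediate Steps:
$P{\left(d \right)} = -10$ ($P{\left(d \right)} = -4 - 6 = -10$)
$N{\left(W,T \right)} = 4 + T W$
$w = \frac{16}{119}$ ($w = \left(-1\right) 16 \left(- \frac{1}{119}\right) = \left(-16\right) \left(- \frac{1}{119}\right) = \frac{16}{119} \approx 0.13445$)
$\left(y{\left(N{\left(-4,P{\left(-5 \right)} \right)},-11 \right)} + w\right) \left(-116\right) = \left(\left(-10 - -11\right) + \frac{16}{119}\right) \left(-116\right) = \left(\left(-10 + 11\right) + \frac{16}{119}\right) \left(-116\right) = \left(1 + \frac{16}{119}\right) \left(-116\right) = \frac{135}{119} \left(-116\right) = - \frac{15660}{119}$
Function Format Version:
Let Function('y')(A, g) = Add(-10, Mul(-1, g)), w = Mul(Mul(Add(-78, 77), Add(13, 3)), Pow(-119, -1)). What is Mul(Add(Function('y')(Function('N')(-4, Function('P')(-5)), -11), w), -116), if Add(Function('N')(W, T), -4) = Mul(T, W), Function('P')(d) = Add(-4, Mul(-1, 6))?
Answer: Rational(-15660, 119) ≈ -131.60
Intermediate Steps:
Function('P')(d) = -10 (Function('P')(d) = Add(-4, -6) = -10)
Function('N')(W, T) = Add(4, Mul(T, W))
w = Rational(16, 119) (w = Mul(Mul(-1, 16), Rational(-1, 119)) = Mul(-16, Rational(-1, 119)) = Rational(16, 119) ≈ 0.13445)
Mul(Add(Function('y')(Function('N')(-4, Function('P')(-5)), -11), w), -116) = Mul(Add(Add(-10, Mul(-1, -11)), Rational(16, 119)), -116) = Mul(Add(Add(-10, 11), Rational(16, 119)), -116) = Mul(Add(1, Rational(16, 119)), -116) = Mul(Rational(135, 119), -116) = Rational(-15660, 119)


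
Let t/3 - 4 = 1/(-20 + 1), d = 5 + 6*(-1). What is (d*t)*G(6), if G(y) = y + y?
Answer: -2700/19 ≈ -142.11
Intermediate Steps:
d = -1 (d = 5 - 6 = -1)
G(y) = 2*y
t = 225/19 (t = 12 + 3/(-20 + 1) = 12 + 3/(-19) = 12 + 3*(-1/19) = 12 - 3/19 = 225/19 ≈ 11.842)
(d*t)*G(6) = (-1*225/19)*(2*6) = -225/19*12 = -2700/19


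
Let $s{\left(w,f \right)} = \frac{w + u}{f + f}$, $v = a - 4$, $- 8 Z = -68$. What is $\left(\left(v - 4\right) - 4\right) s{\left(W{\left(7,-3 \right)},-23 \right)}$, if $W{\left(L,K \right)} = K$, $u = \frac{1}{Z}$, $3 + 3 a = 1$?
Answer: $- \frac{931}{1173} \approx -0.79369$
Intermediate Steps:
$Z = \frac{17}{2}$ ($Z = \left(- \frac{1}{8}\right) \left(-68\right) = \frac{17}{2} \approx 8.5$)
$a = - \frac{2}{3}$ ($a = -1 + \frac{1}{3} \cdot 1 = -1 + \frac{1}{3} = - \frac{2}{3} \approx -0.66667$)
$u = \frac{2}{17}$ ($u = \frac{1}{\frac{17}{2}} = \frac{2}{17} \approx 0.11765$)
$v = - \frac{14}{3}$ ($v = - \frac{2}{3} - 4 = - \frac{14}{3} \approx -4.6667$)
$s{\left(w,f \right)} = \frac{\frac{2}{17} + w}{2 f}$ ($s{\left(w,f \right)} = \frac{w + \frac{2}{17}}{f + f} = \frac{\frac{2}{17} + w}{2 f}$)
$\left(\left(v - 4\right) - 4\right) s{\left(W{\left(7,-3 \right)},-23 \right)} = \left(\left(- \frac{14}{3} - 4\right) - 4\right) \frac{2 + 17 \left(-3\right)}{34 \left(-23\right)} = \left(- \frac{26}{3} - 4\right) \frac{1}{34} \left(- \frac{1}{23}\right) \left(2 - 51\right) = - \frac{38 \cdot \frac{1}{34} \left(- \frac{1}{23}\right) \left(-49\right)}{3} = \left(- \frac{38}{3}\right) \frac{49}{782} = - \frac{931}{1173}$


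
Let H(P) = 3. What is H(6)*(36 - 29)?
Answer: 21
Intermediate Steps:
H(6)*(36 - 29) = 3*(36 - 29) = 3*7 = 21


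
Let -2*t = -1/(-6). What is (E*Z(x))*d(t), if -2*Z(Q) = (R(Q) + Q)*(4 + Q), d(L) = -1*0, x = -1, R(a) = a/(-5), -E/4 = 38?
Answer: 0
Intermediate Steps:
E = -152 (E = -4*38 = -152)
R(a) = -a/5 (R(a) = a*(-⅕) = -a/5)
t = -1/12 (t = -(-1)/(2*(-6)) = -(-1)*(-1)/(2*6) = -½*⅙ = -1/12 ≈ -0.083333)
d(L) = 0
Z(Q) = -2*Q*(4 + Q)/5 (Z(Q) = -(-Q/5 + Q)*(4 + Q)/2 = -4*Q/5*(4 + Q)/2 = -2*Q*(4 + Q)/5)
(E*Z(x))*d(t) = -304*(-1)*(-4 - 1*(-1))/5*0 = -304*(-1)*(-4 + 1)/5*0 = -304*(-1)*(-3)/5*0 = -152*6/5*0 = -912/5*0 = 0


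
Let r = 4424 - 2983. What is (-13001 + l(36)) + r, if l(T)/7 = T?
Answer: -11308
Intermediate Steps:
r = 1441
l(T) = 7*T
(-13001 + l(36)) + r = (-13001 + 7*36) + 1441 = (-13001 + 252) + 1441 = -12749 + 1441 = -11308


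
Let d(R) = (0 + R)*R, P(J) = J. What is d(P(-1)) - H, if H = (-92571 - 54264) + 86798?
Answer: 60038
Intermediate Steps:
d(R) = R**2 (d(R) = R*R = R**2)
H = -60037 (H = -146835 + 86798 = -60037)
d(P(-1)) - H = (-1)**2 - 1*(-60037) = 1 + 60037 = 60038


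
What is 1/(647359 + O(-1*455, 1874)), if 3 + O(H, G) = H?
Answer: 1/646901 ≈ 1.5458e-6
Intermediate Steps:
O(H, G) = -3 + H
1/(647359 + O(-1*455, 1874)) = 1/(647359 + (-3 - 1*455)) = 1/(647359 + (-3 - 455)) = 1/(647359 - 458) = 1/646901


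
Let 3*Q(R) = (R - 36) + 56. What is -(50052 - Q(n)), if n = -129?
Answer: -150265/3 ≈ -50088.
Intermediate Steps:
Q(R) = 20/3 + R/3 (Q(R) = ((R - 36) + 56)/3 = ((-36 + R) + 56)/3 = (20 + R)/3 = 20/3 + R/3)
-(50052 - Q(n)) = -(50052 - (20/3 + (1/3)*(-129))) = -(50052 - (20/3 - 43)) = -(50052 - 1*(-109/3)) = -(50052 + 109/3) = -1*150265/3 = -150265/3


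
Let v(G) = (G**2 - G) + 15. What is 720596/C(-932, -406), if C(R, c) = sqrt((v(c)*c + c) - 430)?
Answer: -360298*I*sqrt(67095178)/33547589 ≈ -87.972*I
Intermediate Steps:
v(G) = 15 + G**2 - G
C(R, c) = sqrt(-430 + c + c*(15 + c**2 - c)) (C(R, c) = sqrt(((15 + c**2 - c)*c + c) - 430) = sqrt((c*(15 + c**2 - c) + c) - 430) = sqrt((c + c*(15 + c**2 - c)) - 430) = sqrt(-430 + c + c*(15 + c**2 - c)))
720596/C(-932, -406) = 720596/(sqrt(-430 - 406 - 406*(15 + (-406)**2 - 1*(-406)))) = 720596/(sqrt(-430 - 406 - 406*(15 + 164836 + 406))) = 720596/(sqrt(-430 - 406 - 406*165257)) = 720596/(sqrt(-430 - 406 - 67094342)) = 720596/(sqrt(-67095178)) = 720596/((I*sqrt(67095178))) = 720596*(-I*sqrt(67095178)/67095178) = -360298*I*sqrt(67095178)/33547589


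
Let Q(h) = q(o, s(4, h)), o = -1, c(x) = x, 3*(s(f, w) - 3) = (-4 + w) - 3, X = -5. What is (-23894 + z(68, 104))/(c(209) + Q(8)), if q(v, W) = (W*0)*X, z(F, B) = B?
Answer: -23790/209 ≈ -113.83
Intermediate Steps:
s(f, w) = ⅔ + w/3 (s(f, w) = 3 + ((-4 + w) - 3)/3 = 3 + (-7 + w)/3 = 3 + (-7/3 + w/3) = ⅔ + w/3)
q(v, W) = 0 (q(v, W) = (W*0)*(-5) = 0*(-5) = 0)
Q(h) = 0
(-23894 + z(68, 104))/(c(209) + Q(8)) = (-23894 + 104)/(209 + 0) = -23790/209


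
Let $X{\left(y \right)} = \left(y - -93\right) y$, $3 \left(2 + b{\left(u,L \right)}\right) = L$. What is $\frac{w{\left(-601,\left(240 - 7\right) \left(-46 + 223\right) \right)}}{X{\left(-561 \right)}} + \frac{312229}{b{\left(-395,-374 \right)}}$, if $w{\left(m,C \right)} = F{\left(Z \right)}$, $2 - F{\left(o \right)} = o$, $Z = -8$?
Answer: $- \frac{61481323669}{24942060} \approx -2465.0$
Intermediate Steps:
$b{\left(u,L \right)} = -2 + \frac{L}{3}$
$F{\left(o \right)} = 2 - o$
$w{\left(m,C \right)} = 10$ ($w{\left(m,C \right)} = 2 - -8 = 2 + 8 = 10$)
$X{\left(y \right)} = y \left(93 + y\right)$ ($X{\left(y \right)} = \left(y + 93\right) y = \left(93 + y\right) y = y \left(93 + y\right)$)
$\frac{w{\left(-601,\left(240 - 7\right) \left(-46 + 223\right) \right)}}{X{\left(-561 \right)}} + \frac{312229}{b{\left(-395,-374 \right)}} = \frac{10}{\left(-561\right) \left(93 - 561\right)} + \frac{312229}{-2 + \frac{1}{3} \left(-374\right)} = \frac{10}{\left(-561\right) \left(-468\right)} + \frac{312229}{-2 - \frac{374}{3}} = \frac{10}{262548} + \frac{312229}{- \frac{380}{3}} = 10 \cdot \frac{1}{262548} + 312229 \left(- \frac{3}{380}\right) = \frac{5}{131274} - \frac{936687}{380} = - \frac{61481323669}{24942060}$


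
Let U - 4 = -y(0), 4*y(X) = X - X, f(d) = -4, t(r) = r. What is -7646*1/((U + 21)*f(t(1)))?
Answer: 3823/50 ≈ 76.460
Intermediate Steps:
y(X) = 0 (y(X) = (X - X)/4 = (1/4)*0 = 0)
U = 4 (U = 4 - 1*0 = 4 + 0 = 4)
-7646*1/((U + 21)*f(t(1))) = -7646*(-1/(4*(4 + 21))) = -7646/(25*(-4)) = -7646/(-100) = -7646*(-1/100) = 3823/50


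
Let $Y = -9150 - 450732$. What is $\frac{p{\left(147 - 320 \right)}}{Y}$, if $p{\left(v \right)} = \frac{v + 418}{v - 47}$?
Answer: $\frac{49}{20234808} \approx 2.4216 \cdot 10^{-6}$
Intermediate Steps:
$p{\left(v \right)} = \frac{418 + v}{-47 + v}$
$Y = -459882$ ($Y = -9150 - 450732 = -459882$)
$\frac{p{\left(147 - 320 \right)}}{Y} = \frac{\frac{1}{-47 + \left(147 - 320\right)} \left(418 + \left(147 - 320\right)\right)}{-459882} = \frac{418 - 173}{-47 - 173} \left(- \frac{1}{459882}\right) = \frac{1}{-220} \cdot 245 \left(- \frac{1}{459882}\right) = \left(- \frac{1}{220}\right) 245 \left(- \frac{1}{459882}\right) = \left(- \frac{49}{44}\right) \left(- \frac{1}{459882}\right) = \frac{49}{20234808}$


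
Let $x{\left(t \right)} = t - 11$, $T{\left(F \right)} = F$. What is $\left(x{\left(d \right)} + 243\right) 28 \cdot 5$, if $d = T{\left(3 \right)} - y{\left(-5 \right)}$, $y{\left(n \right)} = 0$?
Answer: $32900$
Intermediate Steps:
$d = 3$ ($d = 3 - 0 = 3 + 0 = 3$)
$x{\left(t \right)} = -11 + t$
$\left(x{\left(d \right)} + 243\right) 28 \cdot 5 = \left(\left(-11 + 3\right) + 243\right) 28 \cdot 5 = \left(-8 + 243\right) 140 = 235 \cdot 140 = 32900$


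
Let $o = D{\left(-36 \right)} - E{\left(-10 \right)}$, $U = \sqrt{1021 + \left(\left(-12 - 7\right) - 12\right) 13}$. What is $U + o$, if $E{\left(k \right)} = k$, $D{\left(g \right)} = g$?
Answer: $-26 + \sqrt{618} \approx -1.1404$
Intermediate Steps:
$U = \sqrt{618}$ ($U = \sqrt{1021 + \left(\left(-12 - 7\right) - 12\right) 13} = \sqrt{1021 + \left(-19 - 12\right) 13} = \sqrt{1021 - 403} = \sqrt{618} \approx 24.86$)
$o = -26$ ($o = -36 - -10 = -36 + 10 = -26$)
$U + o = \sqrt{618} - 26 = -26 + \sqrt{618}$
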